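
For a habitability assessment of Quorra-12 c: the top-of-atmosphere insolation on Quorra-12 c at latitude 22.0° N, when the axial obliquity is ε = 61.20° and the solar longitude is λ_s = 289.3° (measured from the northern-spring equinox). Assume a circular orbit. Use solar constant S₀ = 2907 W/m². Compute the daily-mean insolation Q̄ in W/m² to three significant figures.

Q̄ ≈ 120 W/m²

Solar declination: sin δ = sin ε · sin λ_s = sin 61.20° × sin 289.3° = -0.82706, so δ = -55.798°.
cos H₀ = −tan(+22.0°) tan(-55.798°) = 0.5945, H₀ = 0.9342 rad.
Bracket: H₀ sin φ sin δ + cos φ cos δ sin H₀ = 0.9342×0.37461×-0.82706 + 0.92718×0.56212×0.80413 = -0.289438 + 0.419102 = 0.129664.
Q̄ = (S₀/π) × [bracket] = (2907/π) × 0.129664 = 120.0 W/m².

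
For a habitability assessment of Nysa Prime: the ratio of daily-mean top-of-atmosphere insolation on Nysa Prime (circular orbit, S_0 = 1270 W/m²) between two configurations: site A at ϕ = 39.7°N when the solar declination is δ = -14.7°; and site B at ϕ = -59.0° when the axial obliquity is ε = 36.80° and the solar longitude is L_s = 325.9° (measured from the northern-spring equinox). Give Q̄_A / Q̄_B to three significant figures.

Q̄_A / Q̄_B ≈ 0.495

— Configuration A (ϕ=+39.7°):
cos h₀ = −tan(+39.7°) tan(-14.700°) = 0.2178, h₀ = 1.3512 rad.
Bracket: h₀ sin ϕ sin δ + cos ϕ cos δ sin h₀ = 1.3512×0.63877×-0.25376 + 0.76940×0.96727×0.97599 = -0.219022 + 0.726349 = 0.507327.
Q̄ = (S_0/π) × [bracket] = (1270/π) × 0.507327 = 205.09 W/m².
— Configuration B (ϕ=-59.0°):
Solar declination: sin δ = sin ε · sin L_s = sin 36.80° × sin 325.9° = -0.33584, so δ = -19.623°.
cos h₀ = −tan(-59.0°) tan(-19.623°) = -0.5934, h₀ = 2.2061 rad.
Bracket: h₀ sin ϕ sin δ + cos ϕ cos δ sin h₀ = 2.2061×-0.85717×-0.33584 + 0.51504×0.94192×0.80492 = 0.635074 + 0.390488 = 1.025562.
Q̄ = (S_0/π) × [bracket] = (1270/π) × 1.025562 = 414.59 W/m².
Ratio Q̄_A / Q̄_B = 205.09 / 414.59 = 0.4947.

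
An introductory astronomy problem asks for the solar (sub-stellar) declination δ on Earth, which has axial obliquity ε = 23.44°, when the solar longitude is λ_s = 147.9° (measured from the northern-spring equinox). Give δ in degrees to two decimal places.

δ = +12.20°

sin δ = sin ε · sin λ_s = sin 23.44° × sin 147.9° = 0.211384.
δ = arcsin(0.211384) = +12.20°.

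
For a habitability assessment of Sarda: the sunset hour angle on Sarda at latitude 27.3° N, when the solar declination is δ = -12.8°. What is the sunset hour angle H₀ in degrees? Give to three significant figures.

cos H₀ = −tan φ · tan δ = −tan(+27.3°) × tan(-12.800°) = 0.1173, so H₀ = 1.4533 rad = 83.27°.

H₀ = 83.3°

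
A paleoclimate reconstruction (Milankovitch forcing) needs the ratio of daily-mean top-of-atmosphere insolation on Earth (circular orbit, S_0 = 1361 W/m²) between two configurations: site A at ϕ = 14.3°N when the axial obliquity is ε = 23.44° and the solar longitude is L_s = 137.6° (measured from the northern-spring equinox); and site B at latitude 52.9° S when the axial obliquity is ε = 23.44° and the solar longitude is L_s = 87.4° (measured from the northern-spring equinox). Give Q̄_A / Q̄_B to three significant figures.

Q̄_A / Q̄_B ≈ 6.97

— Configuration A (ϕ=+14.3°):
Solar declination: sin δ = sin ε · sin L_s = sin 23.44° × sin 137.6° = 0.26823, so δ = +15.559°.
cos h₀ = −tan(+14.3°) tan(+15.559°) = -0.0710, h₀ = 1.6418 rad.
Bracket: h₀ sin ϕ sin δ + cos ϕ cos δ sin h₀ = 1.6418×0.24700×0.26823 + 0.96902×0.96335×0.99748 = 0.108774 + 0.931153 = 1.039927.
Q̄ = (S_0/π) × [bracket] = (1361/π) × 1.039927 = 450.52 W/m².
— Configuration B (ϕ=-52.9°):
Solar declination: sin δ = sin ε · sin L_s = sin 23.44° × sin 87.4° = 0.39738, so δ = +23.414°.
cos h₀ = −tan(-52.9°) tan(+23.414°) = 0.5726, h₀ = 0.9611 rad.
Bracket: h₀ sin ϕ sin δ + cos ϕ cos δ sin h₀ = 0.9611×-0.79758×0.39738 + 0.60321×0.91765×0.81985 = -0.304613 + 0.453816 = 0.149203.
Q̄ = (S_0/π) × [bracket] = (1361/π) × 0.149203 = 64.638 W/m².
Ratio Q̄_A / Q̄_B = 450.52 / 64.638 = 6.970.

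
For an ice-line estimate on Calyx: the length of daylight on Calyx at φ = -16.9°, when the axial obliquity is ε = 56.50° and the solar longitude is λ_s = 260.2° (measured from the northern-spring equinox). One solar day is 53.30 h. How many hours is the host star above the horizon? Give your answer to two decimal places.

Solar declination: sin δ = sin ε · sin λ_s = sin 56.50° × sin 260.2° = -0.82172, so δ = -55.257°.
cos H₀ = −tan φ · tan δ = −tan(-16.9°) × tan(-55.257°) = -0.4381, so H₀ = 2.0243 rad = 115.98°.
Daylight = 2H₀/(2π) × 53.30 h = (2.0243/π) × 53.30 = 34.34 h.

34.34 h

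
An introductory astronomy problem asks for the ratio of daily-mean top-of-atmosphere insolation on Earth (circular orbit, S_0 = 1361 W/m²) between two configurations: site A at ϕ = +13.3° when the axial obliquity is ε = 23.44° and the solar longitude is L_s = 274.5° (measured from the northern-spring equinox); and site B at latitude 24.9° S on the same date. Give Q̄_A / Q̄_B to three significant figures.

Q̄_A / Q̄_B ≈ 0.679

— Configuration A (ϕ=+13.3°):
Solar declination: sin δ = sin ε · sin L_s = sin 23.44° × sin 274.5° = -0.39656, so δ = -23.363°.
cos h₀ = −tan(+13.3°) tan(-23.363°) = 0.1021, h₀ = 1.4685 rad.
Bracket: h₀ sin ϕ sin δ + cos ϕ cos δ sin h₀ = 1.4685×0.23005×-0.39656 + 0.97318×0.91801×0.99477 = -0.133969 + 0.888717 = 0.754748.
Q̄ = (S_0/π) × [bracket] = (1361/π) × 0.754748 = 326.97 W/m².
— Configuration B (ϕ=-24.9°):
cos h₀ = −tan(-24.9°) tan(-23.363°) = -0.2005, h₀ = 1.7727 rad.
Bracket: h₀ sin ϕ sin δ + cos ϕ cos δ sin h₀ = 1.7727×-0.42104×-0.39656 + 0.90704×0.91801×0.97969 = 0.295984 + 0.815760 = 1.111744.
Q̄ = (S_0/π) × [bracket] = (1361/π) × 1.111744 = 481.63 W/m².
Ratio Q̄_A / Q̄_B = 326.97 / 481.63 = 0.6789.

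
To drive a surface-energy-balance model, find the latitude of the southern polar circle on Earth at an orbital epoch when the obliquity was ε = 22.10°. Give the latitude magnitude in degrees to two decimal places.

The polar circle is the lowest latitude that experiences at least one full rotation of continuous darkness at the northern-summer solstice; it lies at |φ| = 90° − ε = 90° − 22.10° = 67.90°.

67.90°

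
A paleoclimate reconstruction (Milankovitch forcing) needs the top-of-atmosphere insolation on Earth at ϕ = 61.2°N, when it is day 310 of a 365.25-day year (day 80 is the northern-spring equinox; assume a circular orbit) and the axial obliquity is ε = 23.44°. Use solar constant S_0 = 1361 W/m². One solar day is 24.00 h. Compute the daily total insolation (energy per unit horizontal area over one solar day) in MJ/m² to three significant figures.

Solar longitude: L_s = 360° × (310 − 80)/365.25 = 226.694°.
sin δ = sin 23.44° × sin 226.694° = -0.28947, so δ = -16.826°.
cos h₀ = −tan(+61.2°) tan(-16.826°) = 0.5501, h₀ = 0.9883 rad.
Bracket: h₀ sin ϕ sin δ + cos ϕ cos δ sin h₀ = 0.9883×0.87631×-0.28947 + 0.48175×0.95719×0.83510 = -0.250698 + 0.385087 = 0.134389.
Q̄ = (S_0/π) × [bracket] = (1361/π) × 0.134389 = 58.220 W/m².
Daily total = Q̄ × 24.00 h × 3600 s/h = 58.220 × 24.00 × 3600 / 10⁶ = 5.030 MJ/m².

5.03 MJ/m²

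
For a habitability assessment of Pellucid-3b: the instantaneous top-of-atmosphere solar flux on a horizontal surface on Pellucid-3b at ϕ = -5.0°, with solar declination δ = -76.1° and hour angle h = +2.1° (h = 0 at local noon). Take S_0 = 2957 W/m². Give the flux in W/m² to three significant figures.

957 W/m²

cos θ_z = sin ϕ sin δ + cos ϕ cos δ cos h = 0.084604 + 0.239153 = 0.323757.
Flux = S_0 · cos θ_z = 2957 × 0.323757 = 957.3 W/m².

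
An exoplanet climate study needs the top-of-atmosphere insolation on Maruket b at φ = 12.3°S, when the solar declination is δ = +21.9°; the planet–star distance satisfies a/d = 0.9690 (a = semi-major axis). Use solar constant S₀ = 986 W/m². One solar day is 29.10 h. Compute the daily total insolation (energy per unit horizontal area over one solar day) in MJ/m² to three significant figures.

24.2 MJ/m²

cos H₀ = −tan(-12.3°) tan(+21.900°) = 0.0876, H₀ = 1.4830 rad.
Bracket: H₀ sin φ sin δ + cos φ cos δ sin H₀ = 1.4830×-0.21303×0.37299 + 0.97705×0.92784×0.99615 = -0.117836 + 0.903056 = 0.785220.
Inverse-square distance factor (a/d)² = 0.9690² = 0.938961.
Q̄ = (S₀/π) × 0.938961 × [bracket] = (986/π) × 0.938961 × 0.785220 = 231.40 W/m².
Daily total = Q̄ × 29.10 h × 3600 s/h = 231.40 × 29.10 × 3600 / 10⁶ = 24.24 MJ/m².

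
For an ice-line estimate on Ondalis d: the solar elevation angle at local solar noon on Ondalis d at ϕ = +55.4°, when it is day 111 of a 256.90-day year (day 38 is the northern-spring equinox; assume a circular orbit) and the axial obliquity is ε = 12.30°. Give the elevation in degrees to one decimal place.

46.6°

Solar longitude: L_s = 360° × (111 − 38)/256.90 = 102.297°.
sin δ = sin 12.30° × sin 102.297° = 0.20814, so δ = +12.014°.
At local noon the hour angle is zero, so the zenith angle equals |ϕ − δ| = |+55.4° − (+12.014°)| = 43.386°.
Elevation = 90° − 43.386° = 46.6°.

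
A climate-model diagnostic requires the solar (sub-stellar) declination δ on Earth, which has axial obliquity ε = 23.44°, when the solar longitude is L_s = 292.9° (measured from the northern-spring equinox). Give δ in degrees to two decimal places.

sin δ = sin ε · sin L_s = sin 23.44° × sin 292.9° = -0.366437.
δ = arcsin(-0.366437) = -21.50°.

δ = -21.50°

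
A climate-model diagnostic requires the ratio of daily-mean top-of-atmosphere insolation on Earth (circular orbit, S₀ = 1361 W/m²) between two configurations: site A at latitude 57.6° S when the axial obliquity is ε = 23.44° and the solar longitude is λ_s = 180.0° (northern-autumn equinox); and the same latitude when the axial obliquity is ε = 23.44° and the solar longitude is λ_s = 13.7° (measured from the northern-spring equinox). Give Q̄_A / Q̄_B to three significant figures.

Q̄_A / Q̄_B ≈ 1.29

— Configuration A (φ=-57.6°):
Solar declination: sin δ = sin ε · sin λ_s = sin 23.44° × sin 180.0° = 0.00000, so δ = +0.000°.
cos H₀ = −tan(-57.6°) tan(+0.000°) = 0.0000, H₀ = 1.5708 rad.
Bracket: H₀ sin φ sin δ + cos φ cos δ sin H₀ = 1.5708×-0.84433×0.00000 + 0.53583×1.00000×1.00000 = -0.000000 + 0.535830 = 0.535830.
Q̄ = (S₀/π) × [bracket] = (1361/π) × 0.535830 = 232.13 W/m².
— Configuration B (φ=-57.6°):
Solar declination: sin δ = sin ε · sin λ_s = sin 23.44° × sin 13.7° = 0.09421, so δ = +5.406°.
cos H₀ = −tan(-57.6°) tan(+5.406°) = 0.1491, H₀ = 1.4211 rad.
Bracket: H₀ sin φ sin δ + cos φ cos δ sin H₀ = 1.4211×-0.84433×0.09421 + 0.53583×0.99555×0.98882 = -0.113040 + 0.527482 = 0.414442.
Q̄ = (S₀/π) × [bracket] = (1361/π) × 0.414442 = 179.54 W/m².
Ratio Q̄_A / Q̄_B = 232.13 / 179.54 = 1.293.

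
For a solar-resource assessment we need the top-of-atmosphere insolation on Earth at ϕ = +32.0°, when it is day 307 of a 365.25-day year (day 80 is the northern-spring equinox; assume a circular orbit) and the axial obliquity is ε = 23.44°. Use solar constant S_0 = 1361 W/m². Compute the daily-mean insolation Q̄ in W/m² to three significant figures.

Solar longitude: L_s = 360° × (307 − 80)/365.25 = 223.737°.
sin δ = sin 23.44° × sin 223.737° = -0.27501, so δ = -15.963°.
cos h₀ = −tan(+32.0°) tan(-15.963°) = 0.1787, h₀ = 1.3911 rad.
Bracket: h₀ sin ϕ sin δ + cos ϕ cos δ sin h₀ = 1.3911×0.52992×-0.27501 + 0.84805×0.96144×0.98390 = -0.202730 + 0.802222 = 0.599492.
Q̄ = (S_0/π) × [bracket] = (1361/π) × 0.599492 = 259.7 W/m².

Q̄ ≈ 260 W/m²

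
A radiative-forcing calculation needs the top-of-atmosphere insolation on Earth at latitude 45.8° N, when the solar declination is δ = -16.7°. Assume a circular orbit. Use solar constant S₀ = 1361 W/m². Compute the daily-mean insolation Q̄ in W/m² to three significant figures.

cos H₀ = −tan(+45.8°) tan(-16.700°) = 0.3085, H₀ = 1.2572 rad.
Bracket: H₀ sin φ sin δ + cos φ cos δ sin H₀ = 1.2572×0.71691×-0.28736 + 0.69717×0.95782×0.95122 = -0.258997 + 0.635190 = 0.376193.
Q̄ = (S₀/π) × [bracket] = (1361/π) × 0.376193 = 163.0 W/m².

Q̄ ≈ 163 W/m²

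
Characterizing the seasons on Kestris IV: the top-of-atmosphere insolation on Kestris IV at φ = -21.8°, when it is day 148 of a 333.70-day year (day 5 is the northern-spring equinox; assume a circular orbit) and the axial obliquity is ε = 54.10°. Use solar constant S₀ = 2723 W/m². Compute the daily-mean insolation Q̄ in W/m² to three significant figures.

Solar longitude: λ_s = 360° × (148 − 5)/333.70 = 154.270°.
sin δ = sin 54.10° × sin 154.270° = 0.35166, so δ = +20.589°.
cos H₀ = −tan(-21.8°) tan(+20.589°) = 0.1503, H₀ = 1.4200 rad.
Bracket: H₀ sin φ sin δ + cos φ cos δ sin H₀ = 1.4200×-0.37137×0.35166 + 0.92849×0.93613×0.98865 = -0.185446 + 0.859322 = 0.673876.
Q̄ = (S₀/π) × [bracket] = (2723/π) × 0.673876 = 584.1 W/m².

Q̄ ≈ 584 W/m²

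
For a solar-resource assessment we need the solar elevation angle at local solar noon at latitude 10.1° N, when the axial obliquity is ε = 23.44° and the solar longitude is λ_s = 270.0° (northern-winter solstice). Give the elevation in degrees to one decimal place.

56.5°

Solar declination: sin δ = sin ε · sin λ_s = sin 23.44° × sin 270.0° = -0.39779, so δ = -23.440°.
At local noon the hour angle is zero, so the zenith angle equals |φ − δ| = |+10.1° − (-23.440°)| = 33.540°.
Elevation = 90° − 33.540° = 56.5°.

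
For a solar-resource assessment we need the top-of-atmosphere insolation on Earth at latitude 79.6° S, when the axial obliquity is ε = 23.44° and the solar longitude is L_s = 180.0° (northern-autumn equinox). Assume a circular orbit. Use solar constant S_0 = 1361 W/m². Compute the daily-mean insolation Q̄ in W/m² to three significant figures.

Solar declination: sin δ = sin ε · sin L_s = sin 23.44° × sin 180.0° = 0.00000, so δ = +0.000°.
cos h₀ = −tan(-79.6°) tan(+0.000°) = 0.0000, h₀ = 1.5708 rad.
Bracket: h₀ sin ϕ sin δ + cos ϕ cos δ sin h₀ = 1.5708×-0.98357×0.00000 + 0.18052×1.00000×1.00000 = -0.000000 + 0.180520 = 0.180520.
Q̄ = (S_0/π) × [bracket] = (1361/π) × 0.180520 = 78.20 W/m².

Q̄ ≈ 78.2 W/m²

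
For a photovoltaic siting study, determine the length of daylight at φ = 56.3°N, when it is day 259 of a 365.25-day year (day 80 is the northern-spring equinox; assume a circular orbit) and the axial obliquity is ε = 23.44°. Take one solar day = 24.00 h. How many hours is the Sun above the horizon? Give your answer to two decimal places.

Solar longitude: λ_s = 360° × (259 − 80)/365.25 = 176.427°.
sin δ = sin 23.44° × sin 176.427° = 0.02479, so δ = +1.420°.
cos H₀ = −tan φ · tan δ = −tan(+56.3°) × tan(+1.420°) = -0.0372, so H₀ = 1.6080 rad = 92.13°.
Daylight = 2H₀/(2π) × 24.00 h = (1.6080/π) × 24.00 = 12.28 h.

12.28 h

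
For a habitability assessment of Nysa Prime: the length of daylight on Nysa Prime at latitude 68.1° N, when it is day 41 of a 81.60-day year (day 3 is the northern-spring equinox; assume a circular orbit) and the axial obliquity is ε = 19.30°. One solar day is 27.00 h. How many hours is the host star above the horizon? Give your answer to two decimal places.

Solar longitude: L_s = 360° × (41 − 3)/81.60 = 167.647°.
sin δ = sin 19.30° × sin 167.647° = 0.07071, so δ = +4.055°.
cos h₀ = −tan ϕ · tan δ = −tan(+68.1°) × tan(+4.055°) = -0.1763, so h₀ = 1.7481 rad = 100.16°.
Daylight = 2h₀/(2π) × 27.00 h = (1.7481/π) × 27.00 = 15.02 h.

15.02 h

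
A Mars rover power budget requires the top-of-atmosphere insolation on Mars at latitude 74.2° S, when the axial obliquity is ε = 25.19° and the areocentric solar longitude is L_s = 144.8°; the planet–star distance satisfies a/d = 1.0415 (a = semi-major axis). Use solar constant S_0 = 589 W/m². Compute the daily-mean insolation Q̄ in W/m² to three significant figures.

Q̄ ≈ 1.75 W/m²

sin δ = sin 25.19° × sin 144.8° = 0.24534, so δ = +14.202°.
cos h₀ = −tan(-74.2°) tan(+14.202°) = 0.8944, h₀ = 0.4638 rad.
Bracket: h₀ sin ϕ sin δ + cos ϕ cos δ sin h₀ = 0.4638×-0.96222×0.24534 + 0.27228×0.96944×0.44736 = -0.109490 + 0.118085 = 0.008595.
Inverse-square distance factor (a/d)² = 1.0415² = 1.084722.
Q̄ = (S_0/π) × 1.084722 × [bracket] = (589/π) × 1.084722 × 0.008595 = 1.748 W/m².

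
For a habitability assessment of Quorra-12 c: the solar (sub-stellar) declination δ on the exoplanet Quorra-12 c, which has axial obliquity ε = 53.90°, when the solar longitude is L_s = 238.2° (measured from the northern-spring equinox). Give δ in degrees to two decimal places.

sin δ = sin ε · sin L_s = sin 53.90° × sin 238.2° = -0.686705.
δ = arcsin(-0.686705) = -43.37°.

δ = -43.37°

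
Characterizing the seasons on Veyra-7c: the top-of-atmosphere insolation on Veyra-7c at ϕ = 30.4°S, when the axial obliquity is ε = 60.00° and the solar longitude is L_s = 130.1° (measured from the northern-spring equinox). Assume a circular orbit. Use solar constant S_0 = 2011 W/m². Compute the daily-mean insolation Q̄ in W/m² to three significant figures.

Q̄ ≈ 134 W/m²

Solar declination: sin δ = sin ε · sin L_s = sin 60.00° × sin 130.1° = 0.66244, so δ = +41.486°.
cos h₀ = −tan(-30.4°) tan(+41.486°) = 0.5188, h₀ = 1.0253 rad.
Bracket: h₀ sin ϕ sin δ + cos ϕ cos δ sin h₀ = 1.0253×-0.50603×0.66244 + 0.86251×0.74911×0.85489 = -0.343695 + 0.552357 = 0.208662.
Q̄ = (S_0/π) × [bracket] = (2011/π) × 0.208662 = 133.6 W/m².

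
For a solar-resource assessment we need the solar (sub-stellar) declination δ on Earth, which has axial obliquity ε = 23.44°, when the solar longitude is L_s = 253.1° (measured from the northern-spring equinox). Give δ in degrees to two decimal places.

δ = -22.37°

sin δ = sin ε · sin L_s = sin 23.44° × sin 253.1° = -0.380609.
δ = arcsin(-0.380609) = -22.37°.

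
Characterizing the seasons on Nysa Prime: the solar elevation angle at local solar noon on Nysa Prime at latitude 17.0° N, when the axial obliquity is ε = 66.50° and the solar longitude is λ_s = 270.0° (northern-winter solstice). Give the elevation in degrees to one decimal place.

Solar declination: sin δ = sin ε · sin λ_s = sin 66.50° × sin 270.0° = -0.91706, so δ = -66.500°.
At local noon the hour angle is zero, so the zenith angle equals |φ − δ| = |+17.0° − (-66.500°)| = 83.500°.
Elevation = 90° − 83.500° = 6.5°.

6.5°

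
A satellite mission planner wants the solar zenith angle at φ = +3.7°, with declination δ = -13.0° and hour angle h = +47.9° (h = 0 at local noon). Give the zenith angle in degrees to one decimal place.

θ_z = 50.4°

cos θ_z = sin φ sin δ + cos φ cos δ cos h = -0.014517 + 0.651882 = 0.637365.
θ_z = arccos(0.637365) = 50.4°.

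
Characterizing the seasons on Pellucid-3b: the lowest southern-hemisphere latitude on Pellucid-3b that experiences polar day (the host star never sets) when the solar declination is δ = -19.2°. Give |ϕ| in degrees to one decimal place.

Polar day requires cos h₀ = −tan ϕ tan δ ≤ −1, i.e. tan ϕ tan δ ≥ 1.
The boundary is |tan ϕ| · |tan δ| = 1, so |ϕ| = 90° − |δ| = 90° − 19.2° = 70.8° in the southern hemisphere.

|ϕ| = 70.8°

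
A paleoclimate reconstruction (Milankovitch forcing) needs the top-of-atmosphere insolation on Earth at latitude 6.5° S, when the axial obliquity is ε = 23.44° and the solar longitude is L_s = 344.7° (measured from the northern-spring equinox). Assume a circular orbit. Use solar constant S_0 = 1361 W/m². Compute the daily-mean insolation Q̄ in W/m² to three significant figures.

Solar declination: sin δ = sin ε · sin L_s = sin 23.44° × sin 344.7° = -0.10497, so δ = -6.025°.
cos h₀ = −tan(-6.5°) tan(-6.025°) = -0.0120, h₀ = 1.5828 rad.
Bracket: h₀ sin ϕ sin δ + cos ϕ cos δ sin h₀ = 1.5828×-0.11320×-0.10497 + 0.99357×0.99448×0.99993 = 0.018808 + 0.988016 = 1.006824.
Q̄ = (S_0/π) × [bracket] = (1361/π) × 1.006824 = 436.2 W/m².

Q̄ ≈ 436 W/m²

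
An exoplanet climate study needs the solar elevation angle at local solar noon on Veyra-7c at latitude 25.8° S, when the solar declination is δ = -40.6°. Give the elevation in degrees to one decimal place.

75.2°

At local noon the hour angle is zero, so the zenith angle equals |φ − δ| = |-25.8° − (-40.600°)| = 14.800°.
Elevation = 90° − 14.800° = 75.2°.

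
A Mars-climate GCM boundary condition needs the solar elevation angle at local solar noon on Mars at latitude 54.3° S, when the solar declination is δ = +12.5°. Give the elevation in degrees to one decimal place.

23.2°

At local noon the hour angle is zero, so the zenith angle equals |φ − δ| = |-54.3° − (+12.500°)| = 66.800°.
Elevation = 90° − 66.800° = 23.2°.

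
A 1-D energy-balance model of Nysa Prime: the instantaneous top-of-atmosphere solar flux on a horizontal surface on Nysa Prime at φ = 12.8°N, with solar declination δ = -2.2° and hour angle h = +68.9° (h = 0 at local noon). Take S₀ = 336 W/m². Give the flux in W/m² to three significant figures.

115 W/m²

cos θ_z = sin φ sin δ + cos φ cos δ cos h = -0.008505 + 0.350792 = 0.342287.
Flux = S₀ · cos θ_z = 336 × 0.342287 = 115.0 W/m².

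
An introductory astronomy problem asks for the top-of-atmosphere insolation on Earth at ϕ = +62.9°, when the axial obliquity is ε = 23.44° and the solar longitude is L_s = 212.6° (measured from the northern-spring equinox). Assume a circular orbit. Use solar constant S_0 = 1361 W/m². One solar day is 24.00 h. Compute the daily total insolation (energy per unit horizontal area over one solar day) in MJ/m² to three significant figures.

Solar declination: sin δ = sin ε · sin L_s = sin 23.44° × sin 212.6° = -0.21432, so δ = -12.375°.
cos h₀ = −tan(+62.9°) tan(-12.375°) = 0.4288, h₀ = 1.1277 rad.
Bracket: h₀ sin ϕ sin δ + cos ϕ cos δ sin h₀ = 1.1277×0.89021×-0.21432 + 0.45554×0.97676×0.90341 = -0.215154 + 0.401975 = 0.186821.
Q̄ = (S_0/π) × [bracket] = (1361/π) × 0.186821 = 80.935 W/m².
Daily total = Q̄ × 24.00 h × 3600 s/h = 80.935 × 24.00 × 3600 / 10⁶ = 6.993 MJ/m².

6.99 MJ/m²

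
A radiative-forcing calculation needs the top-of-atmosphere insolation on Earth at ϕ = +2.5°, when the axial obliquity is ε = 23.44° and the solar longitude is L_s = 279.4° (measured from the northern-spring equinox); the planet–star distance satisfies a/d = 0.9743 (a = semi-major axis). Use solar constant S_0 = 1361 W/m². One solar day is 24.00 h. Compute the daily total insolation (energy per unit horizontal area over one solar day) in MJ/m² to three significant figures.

Solar declination: sin δ = sin ε · sin L_s = sin 23.44° × sin 279.4° = -0.39245, so δ = -23.107°.
cos h₀ = −tan(+2.5°) tan(-23.107°) = 0.0186, h₀ = 1.5522 rad.
Bracket: h₀ sin ϕ sin δ + cos ϕ cos δ sin h₀ = 1.5522×0.04362×-0.39245 + 0.99905×0.91977×0.99983 = -0.026572 + 0.918740 = 0.892168.
Inverse-square distance factor (a/d)² = 0.9743² = 0.949260.
Q̄ = (S_0/π) × 0.949260 × [bracket] = (1361/π) × 0.949260 × 0.892168 = 366.89 W/m².
Daily total = Q̄ × 24.00 h × 3600 s/h = 366.89 × 24.00 × 3600 / 10⁶ = 31.70 MJ/m².

31.7 MJ/m²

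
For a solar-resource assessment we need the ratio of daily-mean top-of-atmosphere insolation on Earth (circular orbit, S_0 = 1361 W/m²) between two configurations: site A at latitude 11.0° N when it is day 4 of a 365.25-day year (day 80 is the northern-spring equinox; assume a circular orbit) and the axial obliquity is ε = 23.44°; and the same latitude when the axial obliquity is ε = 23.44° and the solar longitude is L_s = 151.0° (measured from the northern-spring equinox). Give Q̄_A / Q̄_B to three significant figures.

Q̄_A / Q̄_B ≈ 0.777

— Configuration A (ϕ=+11.0°):
Solar longitude: L_s = 360° × (4 − 80)/365.25 = -74.908°, i.e. -74.908° + 360° = 285.092°.
sin δ = sin 23.44° × sin 285.092° = -0.38407, so δ = -22.586°.
cos h₀ = −tan(+11.0°) tan(-22.586°) = 0.0809, h₀ = 1.4899 rad.
Bracket: h₀ sin ϕ sin δ + cos ϕ cos δ sin h₀ = 1.4899×0.19081×-0.38407 + 0.98163×0.92330×0.99673 = -0.109186 + 0.903375 = 0.794189.
Q̄ = (S_0/π) × [bracket] = (1361/π) × 0.794189 = 344.06 W/m².
— Configuration B (ϕ=+11.0°):
Solar declination: sin δ = sin ε · sin L_s = sin 23.44° × sin 151.0° = 0.19285, so δ = +11.119°.
cos h₀ = −tan(+11.0°) tan(+11.119°) = -0.0382, h₀ = 1.6090 rad.
Bracket: h₀ sin ϕ sin δ + cos ϕ cos δ sin h₀ = 1.6090×0.19081×0.19285 + 0.98163×0.98123×0.99927 = 0.059208 + 0.962502 = 1.021710.
Q̄ = (S_0/π) × [bracket] = (1361/π) × 1.021710 = 442.62 W/m².
Ratio Q̄_A / Q̄_B = 344.06 / 442.62 = 0.7773.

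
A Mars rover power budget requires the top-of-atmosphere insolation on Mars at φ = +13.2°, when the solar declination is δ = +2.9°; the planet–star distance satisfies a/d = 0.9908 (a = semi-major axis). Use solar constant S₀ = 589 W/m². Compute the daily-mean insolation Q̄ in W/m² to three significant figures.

cos H₀ = −tan(+13.2°) tan(+2.900°) = -0.0119, H₀ = 1.5827 rad.
Bracket: H₀ sin φ sin δ + cos φ cos δ sin H₀ = 1.5827×0.22835×0.05059 + 0.97358×0.99872×0.99993 = 0.018284 + 0.972266 = 0.990550.
Inverse-square distance factor (a/d)² = 0.9908² = 0.981685.
Q̄ = (S₀/π) × 0.981685 × [bracket] = (589/π) × 0.981685 × 0.990550 = 182.3 W/m².

Q̄ ≈ 182 W/m²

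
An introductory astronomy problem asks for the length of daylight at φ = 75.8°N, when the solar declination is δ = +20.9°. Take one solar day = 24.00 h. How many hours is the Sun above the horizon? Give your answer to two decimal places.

24.00 h

Sunrise equation: cos H₀ = −tan φ · tan δ = -1.5091 ≤ −1, so the Sun never sets (polar day) and H₀ = π.
Daylight = 2H₀/(2π) × 24.00 h = (3.1416/π) × 24.00 = 24.00 h.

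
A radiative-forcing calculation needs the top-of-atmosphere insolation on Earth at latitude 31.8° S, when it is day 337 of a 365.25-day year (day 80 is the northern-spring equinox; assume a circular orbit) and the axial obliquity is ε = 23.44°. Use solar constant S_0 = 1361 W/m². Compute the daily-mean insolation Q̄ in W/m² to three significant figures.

Solar longitude: L_s = 360° × (337 − 80)/365.25 = 253.306°.
sin δ = sin 23.44° × sin 253.306° = -0.38102, so δ = -22.397°.
cos h₀ = −tan(-31.8°) tan(-22.397°) = -0.2555, h₀ = 1.8292 rad.
Bracket: h₀ sin ϕ sin δ + cos ϕ cos δ sin h₀ = 1.8292×-0.52696×-0.38102 + 0.84989×0.92457×0.96680 = 0.367271 + 0.759695 = 1.126966.
Q̄ = (S_0/π) × [bracket] = (1361/π) × 1.126966 = 488.2 W/m².

Q̄ ≈ 488 W/m²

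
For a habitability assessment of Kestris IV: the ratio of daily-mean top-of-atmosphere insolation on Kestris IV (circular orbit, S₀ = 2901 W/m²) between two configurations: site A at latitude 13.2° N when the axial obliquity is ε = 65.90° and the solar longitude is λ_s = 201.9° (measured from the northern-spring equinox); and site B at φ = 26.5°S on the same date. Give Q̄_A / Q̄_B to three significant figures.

Q̄_A / Q̄_B ≈ 0.728

— Configuration A (φ=+13.2°):
Solar declination: sin δ = sin ε · sin λ_s = sin 65.90° × sin 201.9° = -0.34048, so δ = -19.906°.
cos H₀ = −tan(+13.2°) tan(-19.906°) = 0.0849, H₀ = 1.4858 rad.
Bracket: H₀ sin φ sin δ + cos φ cos δ sin H₀ = 1.4858×0.22835×-0.34048 + 0.97358×0.94025×0.99639 = -0.115519 + 0.912104 = 0.796585.
Q̄ = (S₀/π) × [bracket] = (2901/π) × 0.796585 = 735.58 W/m².
— Configuration B (φ=-26.5°):
cos H₀ = −tan(-26.5°) tan(-19.906°) = -0.1805, H₀ = 1.7523 rad.
Bracket: H₀ sin φ sin δ + cos φ cos δ sin H₀ = 1.7523×-0.44620×-0.34048 + 0.89493×0.94025×0.98357 = 0.266213 + 0.827633 = 1.093846.
Q̄ = (S₀/π) × [bracket] = (2901/π) × 1.093846 = 1010.1 W/m².
Ratio Q̄_A / Q̄_B = 735.58 / 1010.1 = 0.7282.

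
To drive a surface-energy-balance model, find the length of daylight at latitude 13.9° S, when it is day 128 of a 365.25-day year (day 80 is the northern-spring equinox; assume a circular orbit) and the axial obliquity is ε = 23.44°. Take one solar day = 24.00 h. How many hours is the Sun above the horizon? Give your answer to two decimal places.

Solar longitude: λ_s = 360° × (128 − 80)/365.25 = 47.310°.
sin δ = sin 23.44° × sin 47.310° = 0.29239, so δ = +17.001°.
cos H₀ = −tan φ · tan δ = −tan(-13.9°) × tan(+17.001°) = 0.0757, so H₀ = 1.4951 rad = 85.66°.
Daylight = 2H₀/(2π) × 24.00 h = (1.4951/π) × 24.00 = 11.42 h.

11.42 h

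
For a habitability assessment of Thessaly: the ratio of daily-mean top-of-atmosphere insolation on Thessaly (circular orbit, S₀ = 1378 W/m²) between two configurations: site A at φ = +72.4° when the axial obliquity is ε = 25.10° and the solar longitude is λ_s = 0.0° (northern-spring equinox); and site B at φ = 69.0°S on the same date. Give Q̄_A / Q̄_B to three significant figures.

— Configuration A (φ=+72.4°):
Solar declination: sin δ = sin ε · sin λ_s = sin 25.10° × sin 0.0° = 0.00000, so δ = +0.000°.
cos H₀ = −tan(+72.4°) tan(+0.000°) = -0.0000, H₀ = 1.5708 rad.
Bracket: H₀ sin φ sin δ + cos φ cos δ sin H₀ = 1.5708×0.95319×0.00000 + 0.30237×1.00000×1.00000 = 0.000000 + 0.302370 = 0.302370.
Q̄ = (S₀/π) × [bracket] = (1378/π) × 0.302370 = 132.63 W/m².
— Configuration B (φ=-69.0°):
cos H₀ = −tan(-69.0°) tan(+0.000°) = 0.0000, H₀ = 1.5708 rad.
Bracket: H₀ sin φ sin δ + cos φ cos δ sin H₀ = 1.5708×-0.93358×0.00000 + 0.35837×1.00000×1.00000 = -0.000000 + 0.358370 = 0.358370.
Q̄ = (S₀/π) × [bracket] = (1378/π) × 0.358370 = 157.19 W/m².
Ratio Q̄_A / Q̄_B = 132.63 / 157.19 = 0.8438.

Q̄_A / Q̄_B ≈ 0.844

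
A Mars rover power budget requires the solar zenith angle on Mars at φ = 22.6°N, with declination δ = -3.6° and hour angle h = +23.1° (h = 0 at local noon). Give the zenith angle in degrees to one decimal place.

θ_z = 34.6°

cos θ_z = sin φ sin δ + cos φ cos δ cos h = -0.024130 + 0.847513 = 0.823383.
θ_z = arccos(0.823383) = 34.6°.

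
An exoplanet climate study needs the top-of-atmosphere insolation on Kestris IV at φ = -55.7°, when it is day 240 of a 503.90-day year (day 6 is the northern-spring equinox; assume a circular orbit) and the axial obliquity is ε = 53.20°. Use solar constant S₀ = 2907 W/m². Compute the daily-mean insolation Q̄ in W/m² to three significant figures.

Q̄ ≈ 318 W/m²

Solar longitude: λ_s = 360° × (240 − 6)/503.90 = 167.176°.
sin δ = sin 53.20° × sin 167.176° = 0.17773, so δ = +10.237°.
cos H₀ = −tan(-55.7°) tan(+10.237°) = 0.2648, H₀ = 1.3028 rad.
Bracket: H₀ sin φ sin δ + cos φ cos δ sin H₀ = 1.3028×-0.82610×0.17773 + 0.56353×0.98408×0.96432 = -0.191281 + 0.534772 = 0.343491.
Q̄ = (S₀/π) × [bracket] = (2907/π) × 0.343491 = 317.8 W/m².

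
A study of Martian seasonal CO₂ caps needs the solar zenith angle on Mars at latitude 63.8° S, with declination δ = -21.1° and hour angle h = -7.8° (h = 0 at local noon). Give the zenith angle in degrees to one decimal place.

θ_z = 43.0°

cos θ_z = sin φ sin δ + cos φ cos δ cos h = 0.323010 + 0.408093 = 0.731103.
θ_z = arccos(0.731103) = 43.0°.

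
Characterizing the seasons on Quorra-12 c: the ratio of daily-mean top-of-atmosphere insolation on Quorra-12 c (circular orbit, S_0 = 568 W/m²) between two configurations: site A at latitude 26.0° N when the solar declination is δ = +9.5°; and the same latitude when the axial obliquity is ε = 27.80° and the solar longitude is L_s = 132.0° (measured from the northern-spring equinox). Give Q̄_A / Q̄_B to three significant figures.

Q̄_A / Q̄_B ≈ 0.916

— Configuration A (ϕ=+26.0°):
cos h₀ = −tan(+26.0°) tan(+9.500°) = -0.0816, h₀ = 1.6525 rad.
Bracket: h₀ sin ϕ sin δ + cos ϕ cos δ sin h₀ = 1.6525×0.43837×0.16505 + 0.89879×0.98629×0.99666 = 0.119563 + 0.883507 = 1.003070.
Q̄ = (S_0/π) × [bracket] = (568/π) × 1.003070 = 181.36 W/m².
— Configuration B (ϕ=+26.0°):
Solar declination: sin δ = sin ε · sin L_s = sin 27.80° × sin 132.0° = 0.34659, so δ = +20.279°.
cos h₀ = −tan(+26.0°) tan(+20.279°) = -0.1802, h₀ = 1.7520 rad.
Bracket: h₀ sin ϕ sin δ + cos ϕ cos δ sin h₀ = 1.7520×0.43837×0.34659 + 0.89879×0.93802×0.98363 = 0.266190 + 0.829282 = 1.095472.
Q̄ = (S_0/π) × [bracket] = (568/π) × 1.095472 = 198.06 W/m².
Ratio Q̄_A / Q̄_B = 181.36 / 198.06 = 0.9157.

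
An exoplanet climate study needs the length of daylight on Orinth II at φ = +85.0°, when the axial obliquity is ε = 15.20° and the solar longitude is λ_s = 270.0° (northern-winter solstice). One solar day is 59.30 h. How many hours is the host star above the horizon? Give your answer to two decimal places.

Solar declination: sin δ = sin ε · sin λ_s = sin 15.20° × sin 270.0° = -0.26219, so δ = -15.200°.
cos H₀ = −tan φ · tan δ = 3.1055 ≥ 1, so the host star never rises (polar night) and H₀ = 0.
Daylight = 2H₀/(2π) × 59.30 h = (0.0000/π) × 59.30 = 0.00 h.

0.00 h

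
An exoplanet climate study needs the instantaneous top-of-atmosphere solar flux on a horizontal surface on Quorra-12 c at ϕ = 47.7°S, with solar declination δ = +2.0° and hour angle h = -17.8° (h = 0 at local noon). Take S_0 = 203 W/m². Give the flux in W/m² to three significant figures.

125 W/m²

cos θ_z = sin ϕ sin δ + cos ϕ cos δ cos h = -0.025813 + 0.640405 = 0.614592.
Flux = S_0 · cos θ_z = 203 × 0.614592 = 124.8 W/m².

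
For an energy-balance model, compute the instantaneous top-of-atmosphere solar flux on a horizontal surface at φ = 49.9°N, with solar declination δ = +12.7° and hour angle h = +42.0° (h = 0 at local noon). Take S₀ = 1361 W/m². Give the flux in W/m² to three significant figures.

cos θ_z = sin φ sin δ + cos φ cos δ cos h = 0.168165 + 0.466966 = 0.635131.
Flux = S₀ · cos θ_z = 1361 × 0.635131 = 864.4 W/m².

864 W/m²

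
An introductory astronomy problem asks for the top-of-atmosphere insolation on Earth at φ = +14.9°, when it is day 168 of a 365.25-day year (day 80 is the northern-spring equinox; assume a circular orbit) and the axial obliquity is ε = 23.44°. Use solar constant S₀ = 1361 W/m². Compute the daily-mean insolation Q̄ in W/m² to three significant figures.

Solar longitude: λ_s = 360° × (168 − 80)/365.25 = 86.735°.
sin δ = sin 23.44° × sin 86.735° = 0.39714, so δ = +23.400°.
cos H₀ = −tan(+14.9°) tan(+23.400°) = -0.1151, H₀ = 1.6862 rad.
Bracket: H₀ sin φ sin δ + cos φ cos δ sin H₀ = 1.6862×0.25713×0.39714 + 0.96638×0.91776×0.99335 = 0.172189 + 0.881007 = 1.053196.
Q̄ = (S₀/π) × [bracket] = (1361/π) × 1.053196 = 456.3 W/m².

Q̄ ≈ 456 W/m²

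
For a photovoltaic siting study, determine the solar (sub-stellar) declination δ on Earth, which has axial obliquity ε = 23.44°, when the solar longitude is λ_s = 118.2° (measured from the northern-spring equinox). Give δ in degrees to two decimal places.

δ = +20.52°

sin δ = sin ε · sin λ_s = sin 23.44° × sin 118.2° = 0.350572.
δ = arcsin(0.350572) = +20.52°.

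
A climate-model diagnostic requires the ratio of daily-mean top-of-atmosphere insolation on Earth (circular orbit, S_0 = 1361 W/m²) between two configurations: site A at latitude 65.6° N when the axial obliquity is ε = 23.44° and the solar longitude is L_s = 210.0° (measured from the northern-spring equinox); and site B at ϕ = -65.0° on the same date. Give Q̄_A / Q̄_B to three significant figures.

— Configuration A (ϕ=+65.6°):
Solar declination: sin δ = sin ε · sin L_s = sin 23.44° × sin 210.0° = -0.19889, so δ = -11.472°.
cos h₀ = −tan(+65.6°) tan(-11.472°) = 0.4474, h₀ = 1.1069 rad.
Bracket: h₀ sin ϕ sin δ + cos ϕ cos δ sin h₀ = 1.1069×0.91068×-0.19889 + 0.41310×0.98002×0.89433 = -0.200487 + 0.362066 = 0.161579.
Q̄ = (S_0/π) × [bracket] = (1361/π) × 0.161579 = 69.999 W/m².
— Configuration B (ϕ=-65.0°):
cos h₀ = −tan(-65.0°) tan(-11.472°) = -0.4352, h₀ = 2.0211 rad.
Bracket: h₀ sin ϕ sin δ + cos ϕ cos δ sin h₀ = 2.0211×-0.90631×-0.19889 + 0.42262×0.98002×0.90032 = 0.364315 + 0.372891 = 0.737206.
Q̄ = (S_0/π) × [bracket] = (1361/π) × 0.737206 = 319.37 W/m².
Ratio Q̄_A / Q̄_B = 69.999 / 319.37 = 0.2192.

Q̄_A / Q̄_B ≈ 0.219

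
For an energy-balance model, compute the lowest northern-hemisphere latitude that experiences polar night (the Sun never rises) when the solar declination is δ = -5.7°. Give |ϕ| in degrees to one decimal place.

|ϕ| = 84.3°

Polar night requires cos h₀ = −tan ϕ tan δ ≥ 1, i.e. tan ϕ tan δ ≤ −1.
The boundary is |tan ϕ| · |tan δ| = 1, so |ϕ| = 90° − |δ| = 90° − 5.7° = 84.3° in the northern hemisphere.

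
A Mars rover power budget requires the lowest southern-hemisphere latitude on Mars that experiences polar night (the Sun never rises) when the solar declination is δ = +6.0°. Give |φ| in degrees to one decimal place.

|φ| = 84.0°

Polar night requires cos H₀ = −tan φ tan δ ≥ 1, i.e. tan φ tan δ ≤ −1.
The boundary is |tan φ| · |tan δ| = 1, so |φ| = 90° − |δ| = 90° − 6.0° = 84.0° in the southern hemisphere.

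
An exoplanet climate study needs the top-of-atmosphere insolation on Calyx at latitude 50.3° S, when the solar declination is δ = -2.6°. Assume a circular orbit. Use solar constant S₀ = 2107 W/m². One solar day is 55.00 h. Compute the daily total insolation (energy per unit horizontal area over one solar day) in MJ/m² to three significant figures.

cos H₀ = −tan(-50.3°) tan(-2.600°) = -0.0547, H₀ = 1.6255 rad.
Bracket: H₀ sin φ sin δ + cos φ cos δ sin H₀ = 1.6255×-0.76940×-0.04536 + 0.63877×0.99897×0.99850 = 0.056730 + 0.637155 = 0.693885.
Q̄ = (S₀/π) × [bracket] = (2107/π) × 0.693885 = 465.37 W/m².
Daily total = Q̄ × 55.00 h × 3600 s/h = 465.37 × 55.00 × 3600 / 10⁶ = 92.14 MJ/m².

92.1 MJ/m²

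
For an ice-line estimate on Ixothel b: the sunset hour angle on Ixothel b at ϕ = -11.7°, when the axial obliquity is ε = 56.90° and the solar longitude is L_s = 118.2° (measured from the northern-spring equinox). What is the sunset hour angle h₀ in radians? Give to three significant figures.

h₀ = 1.34 rad

Solar declination: sin δ = sin ε · sin L_s = sin 56.90° × sin 118.2° = 0.73828, so δ = +47.585°.
cos h₀ = −tan ϕ · tan δ = −tan(-11.7°) × tan(+47.585°) = 0.2267, so h₀ = 1.3421 rad = 76.90°.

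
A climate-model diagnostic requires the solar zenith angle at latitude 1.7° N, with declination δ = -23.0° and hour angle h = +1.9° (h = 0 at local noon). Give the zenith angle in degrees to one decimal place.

θ_z = 24.8°

cos θ_z = sin ϕ sin δ + cos ϕ cos δ cos h = -0.011592 + 0.919594 = 0.908002.
θ_z = arccos(0.908002) = 24.8°.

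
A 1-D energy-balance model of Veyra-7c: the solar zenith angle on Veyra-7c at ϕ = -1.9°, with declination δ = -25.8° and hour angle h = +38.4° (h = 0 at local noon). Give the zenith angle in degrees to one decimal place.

θ_z = 44.0°

cos θ_z = sin ϕ sin δ + cos ϕ cos δ cos h = 0.014430 + 0.705186 = 0.719616.
θ_z = arccos(0.719616) = 44.0°.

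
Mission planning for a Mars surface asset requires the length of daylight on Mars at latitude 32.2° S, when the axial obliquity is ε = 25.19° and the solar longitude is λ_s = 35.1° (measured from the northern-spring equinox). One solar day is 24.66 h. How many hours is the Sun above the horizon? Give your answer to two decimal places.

Solar declination: sin δ = sin ε · sin λ_s = sin 25.19° × sin 35.1° = 0.24473, so δ = +14.166°.
cos H₀ = −tan φ · tan δ = −tan(-32.2°) × tan(+14.166°) = 0.1590, so H₀ = 1.4112 rad = 80.85°.
Daylight = 2H₀/(2π) × 24.66 h = (1.4112/π) × 24.66 = 11.08 h.

11.08 h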